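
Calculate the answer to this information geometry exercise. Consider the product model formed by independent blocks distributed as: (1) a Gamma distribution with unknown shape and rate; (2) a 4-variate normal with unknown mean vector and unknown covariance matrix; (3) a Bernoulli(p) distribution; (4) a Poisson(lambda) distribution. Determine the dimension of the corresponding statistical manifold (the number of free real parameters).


The dimension of a statistical manifold equals the number of free
(independent) real parameters of the model. For a product of independent
blocks the parameter counts add.
- Gamma (shape, rate): 2.
- 4-variate normal: 4 (mean) + 4*5/2 = 10 (symmetric covariance) = 14.
- Bernoulli (p): 1.
- Poisson (lambda): 1.
Total = 2 + 14 + 1 + 1 = 18.
Dimension = 18

18


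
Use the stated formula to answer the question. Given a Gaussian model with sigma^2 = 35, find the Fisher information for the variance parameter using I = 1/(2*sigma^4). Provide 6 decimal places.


Fisher information for variance: I(sigma^2) = 1/(2*sigma^4).
sigma^2 = 35, so sigma^4 = 1225.
I = 1/(2*1225) = 1/2450 = 0.000408

0.000408


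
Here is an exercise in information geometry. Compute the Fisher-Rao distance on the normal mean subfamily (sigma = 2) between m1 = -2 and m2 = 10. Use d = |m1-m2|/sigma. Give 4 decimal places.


On the fixed-variance normal subfamily, geodesic distance = |m1-m2|/sigma.
|-2 - 10| = 12.
sigma = 2.
d = 12/2 = 6.0000

6.0000


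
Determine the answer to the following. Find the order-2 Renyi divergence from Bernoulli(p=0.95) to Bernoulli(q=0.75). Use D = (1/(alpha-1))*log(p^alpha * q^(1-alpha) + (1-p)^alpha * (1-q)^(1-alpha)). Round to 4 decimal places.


Renyi divergence of order alpha between Bernoulli distributions:
D = (1/(alpha-1))*log(p^alpha * q^(1-alpha) + (1-p)^alpha * (1-q)^(1-alpha)).
alpha = 2, p = 0.95, q = 0.75.
p^alpha * q^(1-alpha) = 0.95^2 * 0.75^-1 = 1.203333.
(1-p)^alpha * (1-q)^(1-alpha) = 0.05^2 * 0.25^-1 = 0.01.
sum = 1.203333 + 0.01 = 1.213333.
D = (1/1)*log(1.213333) = 0.1934

0.1934


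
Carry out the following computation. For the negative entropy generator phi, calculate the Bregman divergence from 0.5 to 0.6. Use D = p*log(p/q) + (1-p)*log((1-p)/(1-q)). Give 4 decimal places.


Bregman divergence with negative entropy generator:
D = p*log(p/q) + (1-p)*log((1-p)/(1-q)).
p = 0.5, q = 0.6.
p*log(p/q) = 0.5*log(0.5/0.6) = -0.091161.
(1-p)*log((1-p)/(1-q)) = 0.5*log(0.5/0.4) = 0.111572.
D = -0.091161 + 0.111572 = 0.0204

0.0204


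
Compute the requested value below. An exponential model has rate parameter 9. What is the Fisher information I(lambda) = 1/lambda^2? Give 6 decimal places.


Fisher information for exponential: I(lambda) = 1/lambda^2.
lambda = 9, lambda^2 = 81.
I = 1/81 = 0.012346

0.012346


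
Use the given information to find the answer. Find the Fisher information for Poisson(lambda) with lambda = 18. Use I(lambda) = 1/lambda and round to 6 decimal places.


Fisher information for Poisson: I(lambda) = 1/lambda.
lambda = 18.
I(lambda) = 1/18 = 0.055556

0.055556


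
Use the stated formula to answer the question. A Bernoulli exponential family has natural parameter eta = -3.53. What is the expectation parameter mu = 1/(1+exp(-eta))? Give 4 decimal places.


Dual coordinate (expectation parameter) for Bernoulli:
mu = 1/(1+exp(-eta)).
eta = -3.53.
exp(-eta) = exp(3.53) = 34.123968.
mu = 1/(1+34.123968) = 0.0285

0.0285


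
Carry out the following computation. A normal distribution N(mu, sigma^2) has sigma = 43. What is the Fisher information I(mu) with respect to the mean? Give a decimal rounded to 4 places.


The Fisher information for the mean of a normal distribution is I(mu) = 1/sigma^2.
sigma = 43, so sigma^2 = 1849.
I(mu) = 1/1849 = 0.0005

0.0005


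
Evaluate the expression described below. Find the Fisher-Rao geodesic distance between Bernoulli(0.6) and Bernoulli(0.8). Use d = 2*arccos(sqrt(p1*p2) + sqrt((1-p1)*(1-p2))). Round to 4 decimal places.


Geodesic distance on Bernoulli manifold:
d(p1,p2) = 2*arccos(sqrt(p1*p2) + sqrt((1-p1)*(1-p2))).
sqrt(p1*p2) = sqrt(0.6*0.8) = 0.69282.
sqrt((1-p1)*(1-p2)) = sqrt(0.4*0.2) = 0.282843.
arg = 0.69282 + 0.282843 = 0.975663.
d = 2*arccos(0.975663) = 0.4421

0.4421


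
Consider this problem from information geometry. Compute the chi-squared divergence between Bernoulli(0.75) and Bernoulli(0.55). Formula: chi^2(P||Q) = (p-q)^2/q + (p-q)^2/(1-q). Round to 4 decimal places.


Chi-squared divergence between Bernoulli distributions:
chi^2 = (p-q)^2/q + (p-q)^2/(1-q).
p = 0.75, q = 0.55, p-q = 0.2.
(p-q)^2 = 0.04.
term1 = 0.04/0.55 = 0.072727.
term2 = 0.04/0.45 = 0.088889.
chi^2 = 0.072727 + 0.088889 = 0.1616

0.1616


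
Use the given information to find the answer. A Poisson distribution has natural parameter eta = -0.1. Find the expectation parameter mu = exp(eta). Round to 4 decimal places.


Expectation parameter for Poisson exponential family:
mu = exp(eta).
eta = -0.1.
mu = exp(-0.1) = 0.9048

0.9048


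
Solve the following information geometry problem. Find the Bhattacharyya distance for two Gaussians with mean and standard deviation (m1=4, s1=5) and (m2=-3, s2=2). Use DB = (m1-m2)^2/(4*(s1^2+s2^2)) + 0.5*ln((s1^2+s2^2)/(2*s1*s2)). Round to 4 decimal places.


Bhattacharyya distance between two Gaussians:
DB = (m1-m2)^2/(4*(s1^2+s2^2)) + (1/2)*ln((s1^2+s2^2)/(2*s1*s2)).
(m1-m2)^2 = (7)^2 = 49.
s1^2+s2^2 = 25 + 4 = 29.
term1 = 49/116 = 0.422414.
term2 = 0.5*ln(29/20.0) = 0.185782.
DB = 0.422414 + 0.185782 = 0.6082

0.6082


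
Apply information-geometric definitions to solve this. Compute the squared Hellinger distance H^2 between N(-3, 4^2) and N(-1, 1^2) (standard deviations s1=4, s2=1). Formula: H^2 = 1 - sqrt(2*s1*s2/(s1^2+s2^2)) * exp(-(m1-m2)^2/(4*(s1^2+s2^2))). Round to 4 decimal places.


Squared Hellinger distance for Gaussians:
H^2 = 1 - sqrt(2*s1*s2/(s1^2+s2^2)) * exp(-(m1-m2)^2/(4*(s1^2+s2^2))).
s1^2 = 16, s2^2 = 1, s1^2+s2^2 = 17.
sqrt(2*4*1/(17)) = 0.685994.
(m1-m2)^2 = (-2)^2 = 4.
exp(-4/(4*17)) = exp(-0.058824) = 0.942873.
H^2 = 1 - 0.685994*0.942873 = 0.3532

0.3532


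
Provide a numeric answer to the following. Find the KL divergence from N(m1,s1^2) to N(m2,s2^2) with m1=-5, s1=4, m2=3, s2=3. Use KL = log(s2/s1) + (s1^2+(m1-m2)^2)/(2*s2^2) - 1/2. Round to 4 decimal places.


KL divergence between normal distributions:
KL = log(s2/s1) + (s1^2 + (m1-m2)^2)/(2*s2^2) - 1/2.
log(3/4) = -0.287682.
(4^2 + (-5-3)^2)/(2*3^2) = (16 + 64)/18 = 4.444444.
KL = -0.287682 + 4.444444 - 0.5 = 3.6568

3.6568


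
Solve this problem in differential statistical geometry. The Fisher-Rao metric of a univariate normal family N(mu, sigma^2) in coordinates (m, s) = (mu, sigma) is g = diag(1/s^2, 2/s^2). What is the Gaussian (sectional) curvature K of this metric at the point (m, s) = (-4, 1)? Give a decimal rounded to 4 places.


The metric has the form g = (A dm^2 + B ds^2)/s^2 with A = 1, B = 2.
Substitute u = sqrt(A/B)*m: g = B*(du^2 + ds^2)/s^2, i.e. B times the
Poincare upper half-plane metric, which has constant Gaussian curvature -1.
Scaling a 2D metric by a constant c divides the Gaussian curvature by c,
so K = -1/B = -1/(2) = -0.5000 everywhere (the point (m, s) = (-4, 1) is irrelevant:
the curvature is constant).
The requested Gaussian curvature is K = -0.5000.

-0.5000


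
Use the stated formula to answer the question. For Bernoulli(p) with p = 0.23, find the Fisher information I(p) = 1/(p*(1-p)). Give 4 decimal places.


For Bernoulli(p), Fisher information is I(p) = 1/(p*(1-p)).
p = 0.23, 1-p = 0.77.
p*(1-p) = 0.1771.
I(p) = 1/0.1771 = 5.6465

5.6465


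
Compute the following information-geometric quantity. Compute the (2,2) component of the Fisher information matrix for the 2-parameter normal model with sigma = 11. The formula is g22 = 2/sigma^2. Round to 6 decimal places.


For the 2-parameter normal family, the Fisher metric has:
  g11 = 1/sigma^2, g22 = 2/sigma^2.
sigma = 11, sigma^2 = 121.
g22 = 0.016529

0.016529


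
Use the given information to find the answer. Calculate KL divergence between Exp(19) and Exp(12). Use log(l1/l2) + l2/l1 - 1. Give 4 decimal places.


KL divergence for exponential family:
KL = log(l1/l2) + l2/l1 - 1.
log(19/12) = 0.459532.
12/19 = 0.631579.
KL = 0.459532 + 0.631579 - 1 = 0.0911

0.0911


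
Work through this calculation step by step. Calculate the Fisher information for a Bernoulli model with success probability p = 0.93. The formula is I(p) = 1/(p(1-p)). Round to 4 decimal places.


For Bernoulli(p), Fisher information is I(p) = 1/(p*(1-p)).
p = 0.93, 1-p = 0.07.
p*(1-p) = 0.0651.
I(p) = 1/0.0651 = 15.3610

15.3610


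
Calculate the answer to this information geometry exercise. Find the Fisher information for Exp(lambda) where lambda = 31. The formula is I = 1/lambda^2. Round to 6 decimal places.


Fisher information for exponential: I(lambda) = 1/lambda^2.
lambda = 31, lambda^2 = 961.
I = 1/961 = 0.001041

0.001041


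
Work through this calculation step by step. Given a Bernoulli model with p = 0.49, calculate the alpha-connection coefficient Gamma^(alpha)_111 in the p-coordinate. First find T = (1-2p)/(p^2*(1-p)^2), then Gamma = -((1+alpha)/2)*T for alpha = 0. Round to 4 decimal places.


Skewness (Amari-Chentsov) tensor: T = (1-2p)/(p^2*(1-p)^2).
p = 0.49, 1-2p = 0.02, p^2 = 0.2401, (1-p)^2 = 0.2601.
T = 0.02/(0.2401 * 0.2601) = 0.320256.
In the p-coordinate, Gamma^(alpha) = Gamma^(0) - (alpha/2)*T with Gamma^(0) = (1/2)*g'(p) = -T/2,
so Gamma^(alpha) = -((1+alpha)/2)*T.
alpha = 0, -(1+alpha)/2 = -0.5.
Gamma = -0.5 * 0.320256 = -0.1601

-0.1601


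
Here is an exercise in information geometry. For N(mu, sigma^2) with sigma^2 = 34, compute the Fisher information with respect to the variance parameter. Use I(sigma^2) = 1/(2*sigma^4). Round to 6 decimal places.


Fisher information for variance: I(sigma^2) = 1/(2*sigma^4).
sigma^2 = 34, so sigma^4 = 1156.
I = 1/(2*1156) = 1/2312 = 0.000433

0.000433


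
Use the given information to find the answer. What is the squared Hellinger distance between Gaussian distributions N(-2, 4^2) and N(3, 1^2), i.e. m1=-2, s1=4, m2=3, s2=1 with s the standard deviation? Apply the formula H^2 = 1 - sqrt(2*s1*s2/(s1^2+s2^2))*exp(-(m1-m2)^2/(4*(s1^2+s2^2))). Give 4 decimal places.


Squared Hellinger distance for Gaussians:
H^2 = 1 - sqrt(2*s1*s2/(s1^2+s2^2)) * exp(-(m1-m2)^2/(4*(s1^2+s2^2))).
s1^2 = 16, s2^2 = 1, s1^2+s2^2 = 17.
sqrt(2*4*1/(17)) = 0.685994.
(m1-m2)^2 = (-5)^2 = 25.
exp(-25/(4*17)) = exp(-0.367647) = 0.692362.
H^2 = 1 - 0.685994*0.692362 = 0.5250

0.5250


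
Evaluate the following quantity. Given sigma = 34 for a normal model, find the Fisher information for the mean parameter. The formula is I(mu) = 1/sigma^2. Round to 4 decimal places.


The Fisher information for the mean of a normal distribution is I(mu) = 1/sigma^2.
sigma = 34, so sigma^2 = 1156.
I(mu) = 1/1156 = 0.0009

0.0009


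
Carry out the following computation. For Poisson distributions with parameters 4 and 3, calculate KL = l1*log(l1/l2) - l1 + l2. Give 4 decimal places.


KL divergence for Poisson:
KL = l1*log(l1/l2) - l1 + l2.
l1 = 4, l2 = 3.
log(4/3) = 0.287682.
l1*log(l1/l2) = 4 * 0.287682 = 1.150728.
KL = 1.150728 - 4 + 3 = 0.1507

0.1507


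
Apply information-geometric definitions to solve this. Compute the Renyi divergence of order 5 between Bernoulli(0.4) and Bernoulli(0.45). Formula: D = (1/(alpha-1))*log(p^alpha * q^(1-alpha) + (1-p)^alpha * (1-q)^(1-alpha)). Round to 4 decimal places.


Renyi divergence of order alpha between Bernoulli distributions:
D = (1/(alpha-1))*log(p^alpha * q^(1-alpha) + (1-p)^alpha * (1-q)^(1-alpha)).
alpha = 5, p = 0.4, q = 0.45.
p^alpha * q^(1-alpha) = 0.4^5 * 0.45^-4 = 0.249718.
(1-p)^alpha * (1-q)^(1-alpha) = 0.6^5 * 0.55^-4 = 0.849778.
sum = 0.249718 + 0.849778 = 1.099496.
D = (1/4)*log(1.099496) = 0.0237

0.0237


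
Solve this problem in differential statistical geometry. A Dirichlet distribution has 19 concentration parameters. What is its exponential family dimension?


Exponential family dimension calculation:
Dirichlet with 19 components has 19 natural parameters.

19


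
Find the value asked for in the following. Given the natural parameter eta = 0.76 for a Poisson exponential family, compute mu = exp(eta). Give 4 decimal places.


Expectation parameter for Poisson exponential family:
mu = exp(eta).
eta = 0.76.
mu = exp(0.76) = 2.1383

2.1383


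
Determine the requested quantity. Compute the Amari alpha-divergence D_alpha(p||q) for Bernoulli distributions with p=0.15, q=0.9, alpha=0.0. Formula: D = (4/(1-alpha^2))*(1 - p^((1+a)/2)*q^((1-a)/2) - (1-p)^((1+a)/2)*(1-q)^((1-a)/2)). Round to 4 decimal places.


Amari alpha-divergence:
D = (4/(1-alpha^2))*(1 - p^((1+a)/2)*q^((1-a)/2) - (1-p)^((1+a)/2)*(1-q)^((1-a)/2)).
alpha = 0.0, p = 0.15, q = 0.9.
e1 = (1+alpha)/2 = 0.5, e2 = (1-alpha)/2 = 0.5.
t1 = p^e1 * q^e2 = 0.15^0.5 * 0.9^0.5 = 0.367423.
t2 = (1-p)^e1 * (1-q)^e2 = 0.85^0.5 * 0.1^0.5 = 0.291548.
4/(1-alpha^2) = 4.0.
D = 4.0*(1 - 0.367423 - 0.291548) = 1.3641

1.3641


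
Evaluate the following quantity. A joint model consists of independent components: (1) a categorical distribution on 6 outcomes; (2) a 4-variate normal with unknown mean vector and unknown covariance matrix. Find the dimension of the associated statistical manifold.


The dimension of a statistical manifold equals the number of free
(independent) real parameters of the model. For a product of independent
blocks the parameter counts add.
- categorical on 6 outcomes (probabilities sum to 1): 6-1 = 5.
- 4-variate normal: 4 (mean) + 4*5/2 = 10 (symmetric covariance) = 14.
Total = 5 + 14 = 19.
Dimension = 19

19


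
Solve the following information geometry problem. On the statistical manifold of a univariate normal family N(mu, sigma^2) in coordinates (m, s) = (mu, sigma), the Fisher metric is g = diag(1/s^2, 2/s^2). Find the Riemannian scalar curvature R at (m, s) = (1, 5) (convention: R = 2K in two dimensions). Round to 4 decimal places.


The metric has the form g = (A dm^2 + B ds^2)/s^2 with A = 1, B = 2.
Substitute u = sqrt(A/B)*m: g = B*(du^2 + ds^2)/s^2, i.e. B times the
Poincare upper half-plane metric, which has constant Gaussian curvature -1.
Scaling a 2D metric by a constant c divides the Gaussian curvature by c,
so K = -1/B = -1/(2) = -0.5000 everywhere (the point (m, s) = (1, 5) is irrelevant:
the curvature is constant).
Scalar curvature in dimension 2: R = 2K = -2/(2) = -1.0000.

-1.0000


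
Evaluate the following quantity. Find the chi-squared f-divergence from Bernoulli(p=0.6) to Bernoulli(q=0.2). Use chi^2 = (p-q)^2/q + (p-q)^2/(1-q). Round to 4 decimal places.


Chi-squared divergence between Bernoulli distributions:
chi^2 = (p-q)^2/q + (p-q)^2/(1-q).
p = 0.6, q = 0.2, p-q = 0.4.
(p-q)^2 = 0.16.
term1 = 0.16/0.2 = 0.8.
term2 = 0.16/0.8 = 0.2.
chi^2 = 0.8 + 0.2 = 1.0000

1.0000


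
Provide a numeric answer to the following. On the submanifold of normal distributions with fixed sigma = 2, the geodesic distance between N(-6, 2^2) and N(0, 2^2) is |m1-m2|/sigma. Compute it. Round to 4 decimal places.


On the fixed-variance normal subfamily, geodesic distance = |m1-m2|/sigma.
|-6 - 0| = 6.
sigma = 2.
d = 6/2 = 3.0000

3.0000


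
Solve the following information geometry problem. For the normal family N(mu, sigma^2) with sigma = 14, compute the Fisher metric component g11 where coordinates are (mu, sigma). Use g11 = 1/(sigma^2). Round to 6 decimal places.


For the 2-parameter normal family, the Fisher metric has:
  g11 = 1/sigma^2, g22 = 2/sigma^2.
sigma = 14, sigma^2 = 196.
g11 = 0.005102

0.005102


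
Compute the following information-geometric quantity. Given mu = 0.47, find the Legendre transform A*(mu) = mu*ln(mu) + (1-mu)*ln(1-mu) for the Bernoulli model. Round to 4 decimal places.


Legendre transform for Bernoulli:
A*(mu) = mu*log(mu) + (1-mu)*log(1-mu).
mu = 0.47, 1-mu = 0.53.
mu*log(mu) = 0.47*log(0.47) = -0.354861.
(1-mu)*log(1-mu) = 0.53*log(0.53) = -0.336485.
A* = -0.354861 + -0.336485 = -0.6913

-0.6913


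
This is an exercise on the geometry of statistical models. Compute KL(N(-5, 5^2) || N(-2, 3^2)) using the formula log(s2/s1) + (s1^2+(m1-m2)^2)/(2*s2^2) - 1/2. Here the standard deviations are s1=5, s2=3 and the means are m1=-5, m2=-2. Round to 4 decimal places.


KL divergence between normal distributions:
KL = log(s2/s1) + (s1^2 + (m1-m2)^2)/(2*s2^2) - 1/2.
log(3/5) = -0.510826.
(5^2 + (-5--2)^2)/(2*3^2) = (25 + 9)/18 = 1.888889.
KL = -0.510826 + 1.888889 - 0.5 = 0.8781

0.8781


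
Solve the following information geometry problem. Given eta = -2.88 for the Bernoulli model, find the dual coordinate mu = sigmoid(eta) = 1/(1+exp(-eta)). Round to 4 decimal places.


Dual coordinate (expectation parameter) for Bernoulli:
mu = 1/(1+exp(-eta)).
eta = -2.88.
exp(-eta) = exp(2.88) = 17.814273.
mu = 1/(1+17.814273) = 0.0532

0.0532


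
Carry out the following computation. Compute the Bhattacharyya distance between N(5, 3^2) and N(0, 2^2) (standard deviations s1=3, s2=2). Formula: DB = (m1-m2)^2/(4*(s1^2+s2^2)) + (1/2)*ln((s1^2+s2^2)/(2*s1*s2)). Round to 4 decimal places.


Bhattacharyya distance between two Gaussians:
DB = (m1-m2)^2/(4*(s1^2+s2^2)) + (1/2)*ln((s1^2+s2^2)/(2*s1*s2)).
(m1-m2)^2 = (5)^2 = 25.
s1^2+s2^2 = 9 + 4 = 13.
term1 = 25/52 = 0.480769.
term2 = 0.5*ln(13/12.0) = 0.040021.
DB = 0.480769 + 0.040021 = 0.5208

0.5208


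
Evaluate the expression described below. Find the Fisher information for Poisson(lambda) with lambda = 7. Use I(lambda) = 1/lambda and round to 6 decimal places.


Fisher information for Poisson: I(lambda) = 1/lambda.
lambda = 7.
I(lambda) = 1/7 = 0.142857

0.142857


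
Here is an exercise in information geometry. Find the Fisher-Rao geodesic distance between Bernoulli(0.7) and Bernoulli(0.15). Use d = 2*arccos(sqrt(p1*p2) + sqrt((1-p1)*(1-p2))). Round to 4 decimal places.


Geodesic distance on Bernoulli manifold:
d(p1,p2) = 2*arccos(sqrt(p1*p2) + sqrt((1-p1)*(1-p2))).
sqrt(p1*p2) = sqrt(0.7*0.15) = 0.324037.
sqrt((1-p1)*(1-p2)) = sqrt(0.3*0.85) = 0.504975.
arg = 0.324037 + 0.504975 = 0.829012.
d = 2*arccos(0.829012) = 1.1869

1.1869


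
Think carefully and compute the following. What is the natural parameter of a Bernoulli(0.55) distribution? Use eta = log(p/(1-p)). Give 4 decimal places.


Natural parameter for Bernoulli: eta = log(p/(1-p)).
p = 0.55, 1-p = 0.45.
p/(1-p) = 1.222222.
eta = log(1.222222) = 0.2007

0.2007


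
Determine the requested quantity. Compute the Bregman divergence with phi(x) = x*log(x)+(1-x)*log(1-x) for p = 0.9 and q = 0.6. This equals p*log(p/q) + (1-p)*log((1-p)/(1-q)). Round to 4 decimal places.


Bregman divergence with negative entropy generator:
D = p*log(p/q) + (1-p)*log((1-p)/(1-q)).
p = 0.9, q = 0.6.
p*log(p/q) = 0.9*log(0.9/0.6) = 0.364919.
(1-p)*log((1-p)/(1-q)) = 0.1*log(0.1/0.4) = -0.138629.
D = 0.364919 + -0.138629 = 0.2263

0.2263


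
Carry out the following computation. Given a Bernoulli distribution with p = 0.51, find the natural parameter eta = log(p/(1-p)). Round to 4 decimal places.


Natural parameter for Bernoulli: eta = log(p/(1-p)).
p = 0.51, 1-p = 0.49.
p/(1-p) = 1.040816.
eta = log(1.040816) = 0.0400

0.0400


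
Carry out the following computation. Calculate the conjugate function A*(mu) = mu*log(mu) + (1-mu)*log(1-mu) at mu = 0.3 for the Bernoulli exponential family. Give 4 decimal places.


Legendre transform for Bernoulli:
A*(mu) = mu*log(mu) + (1-mu)*log(1-mu).
mu = 0.3, 1-mu = 0.7.
mu*log(mu) = 0.3*log(0.3) = -0.361192.
(1-mu)*log(1-mu) = 0.7*log(0.7) = -0.249672.
A* = -0.361192 + -0.249672 = -0.6109

-0.6109


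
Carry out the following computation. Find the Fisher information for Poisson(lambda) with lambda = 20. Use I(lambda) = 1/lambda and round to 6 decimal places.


Fisher information for Poisson: I(lambda) = 1/lambda.
lambda = 20.
I(lambda) = 1/20 = 0.050000

0.050000


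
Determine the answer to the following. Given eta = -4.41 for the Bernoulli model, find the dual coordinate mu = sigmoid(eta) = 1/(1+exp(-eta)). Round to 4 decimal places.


Dual coordinate (expectation parameter) for Bernoulli:
mu = 1/(1+exp(-eta)).
eta = -4.41.
exp(-eta) = exp(4.41) = 82.269464.
mu = 1/(1+82.269464) = 0.0120

0.0120


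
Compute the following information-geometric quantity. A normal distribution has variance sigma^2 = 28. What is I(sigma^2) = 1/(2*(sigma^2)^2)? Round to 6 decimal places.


Fisher information for variance: I(sigma^2) = 1/(2*sigma^4).
sigma^2 = 28, so sigma^4 = 784.
I = 1/(2*784) = 1/1568 = 0.000638

0.000638


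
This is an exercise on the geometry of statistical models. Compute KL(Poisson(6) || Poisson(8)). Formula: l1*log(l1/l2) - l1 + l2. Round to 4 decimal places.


KL divergence for Poisson:
KL = l1*log(l1/l2) - l1 + l2.
l1 = 6, l2 = 8.
log(6/8) = -0.287682.
l1*log(l1/l2) = 6 * -0.287682 = -1.726092.
KL = -1.726092 - 6 + 8 = 0.2739

0.2739


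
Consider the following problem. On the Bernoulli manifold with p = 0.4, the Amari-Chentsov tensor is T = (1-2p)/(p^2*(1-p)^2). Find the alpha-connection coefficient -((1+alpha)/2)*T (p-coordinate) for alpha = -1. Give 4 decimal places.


Skewness (Amari-Chentsov) tensor: T = (1-2p)/(p^2*(1-p)^2).
p = 0.4, 1-2p = 0.2, p^2 = 0.16, (1-p)^2 = 0.36.
T = 0.2/(0.16 * 0.36) = 3.472222.
In the p-coordinate, Gamma^(alpha) = Gamma^(0) - (alpha/2)*T with Gamma^(0) = (1/2)*g'(p) = -T/2,
so Gamma^(alpha) = -((1+alpha)/2)*T.
alpha = -1, -(1+alpha)/2 = 0.0.
Gamma = 0.0 * 3.472222 = 0.0000

0.0000


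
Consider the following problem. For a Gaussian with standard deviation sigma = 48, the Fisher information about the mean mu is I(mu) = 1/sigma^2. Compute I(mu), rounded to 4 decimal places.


The Fisher information for the mean of a normal distribution is I(mu) = 1/sigma^2.
sigma = 48, so sigma^2 = 2304.
I(mu) = 1/2304 = 0.0004

0.0004


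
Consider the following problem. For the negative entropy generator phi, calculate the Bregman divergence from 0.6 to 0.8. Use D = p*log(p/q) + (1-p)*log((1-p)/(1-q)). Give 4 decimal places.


Bregman divergence with negative entropy generator:
D = p*log(p/q) + (1-p)*log((1-p)/(1-q)).
p = 0.6, q = 0.8.
p*log(p/q) = 0.6*log(0.6/0.8) = -0.172609.
(1-p)*log((1-p)/(1-q)) = 0.4*log(0.4/0.2) = 0.277259.
D = -0.172609 + 0.277259 = 0.1046

0.1046


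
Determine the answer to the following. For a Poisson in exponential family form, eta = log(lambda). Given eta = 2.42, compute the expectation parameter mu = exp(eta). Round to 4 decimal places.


Expectation parameter for Poisson exponential family:
mu = exp(eta).
eta = 2.42.
mu = exp(2.42) = 11.2459

11.2459


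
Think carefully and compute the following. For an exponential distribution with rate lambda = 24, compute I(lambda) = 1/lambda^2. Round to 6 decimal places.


Fisher information for exponential: I(lambda) = 1/lambda^2.
lambda = 24, lambda^2 = 576.
I = 1/576 = 0.001736

0.001736


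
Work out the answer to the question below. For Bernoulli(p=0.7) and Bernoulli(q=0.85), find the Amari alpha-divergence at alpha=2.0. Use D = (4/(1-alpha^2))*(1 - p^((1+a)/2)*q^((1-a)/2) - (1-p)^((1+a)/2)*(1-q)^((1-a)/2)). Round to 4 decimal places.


Amari alpha-divergence:
D = (4/(1-alpha^2))*(1 - p^((1+a)/2)*q^((1-a)/2) - (1-p)^((1+a)/2)*(1-q)^((1-a)/2)).
alpha = 2.0, p = 0.7, q = 0.85.
e1 = (1+alpha)/2 = 1.5, e2 = (1-alpha)/2 = -0.5.
t1 = p^e1 * q^e2 = 0.7^1.5 * 0.85^-0.5 = 0.63524.
t2 = (1-p)^e1 * (1-q)^e2 = 0.3^1.5 * 0.15^-0.5 = 0.424264.
4/(1-alpha^2) = -1.333333.
D = -1.333333*(1 - 0.63524 - 0.424264) = 0.0793

0.0793


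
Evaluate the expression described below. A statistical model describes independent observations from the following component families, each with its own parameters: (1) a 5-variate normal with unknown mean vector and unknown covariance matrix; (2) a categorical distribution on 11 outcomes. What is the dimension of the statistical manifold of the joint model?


The dimension of a statistical manifold equals the number of free
(independent) real parameters of the model. For a product of independent
blocks the parameter counts add.
- 5-variate normal: 5 (mean) + 5*6/2 = 15 (symmetric covariance) = 20.
- categorical on 11 outcomes (probabilities sum to 1): 11-1 = 10.
Total = 20 + 10 = 30.
Dimension = 30

30


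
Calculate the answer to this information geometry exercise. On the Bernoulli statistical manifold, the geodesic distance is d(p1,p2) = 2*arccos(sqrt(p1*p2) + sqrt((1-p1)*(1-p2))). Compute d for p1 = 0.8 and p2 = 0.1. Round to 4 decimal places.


Geodesic distance on Bernoulli manifold:
d(p1,p2) = 2*arccos(sqrt(p1*p2) + sqrt((1-p1)*(1-p2))).
sqrt(p1*p2) = sqrt(0.8*0.1) = 0.282843.
sqrt((1-p1)*(1-p2)) = sqrt(0.2*0.9) = 0.424264.
arg = 0.282843 + 0.424264 = 0.707107.
d = 2*arccos(0.707107) = 1.5708

1.5708


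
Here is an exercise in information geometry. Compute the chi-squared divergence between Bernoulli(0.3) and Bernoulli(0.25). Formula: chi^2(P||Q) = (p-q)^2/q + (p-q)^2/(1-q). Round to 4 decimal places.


Chi-squared divergence between Bernoulli distributions:
chi^2 = (p-q)^2/q + (p-q)^2/(1-q).
p = 0.3, q = 0.25, p-q = 0.05.
(p-q)^2 = 0.0025.
term1 = 0.0025/0.25 = 0.01.
term2 = 0.0025/0.75 = 0.003333.
chi^2 = 0.01 + 0.003333 = 0.0133

0.0133


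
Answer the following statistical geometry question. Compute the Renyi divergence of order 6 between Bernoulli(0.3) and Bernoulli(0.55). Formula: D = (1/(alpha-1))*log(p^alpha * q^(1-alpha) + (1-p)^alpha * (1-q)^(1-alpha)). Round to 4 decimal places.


Renyi divergence of order alpha between Bernoulli distributions:
D = (1/(alpha-1))*log(p^alpha * q^(1-alpha) + (1-p)^alpha * (1-q)^(1-alpha)).
alpha = 6, p = 0.3, q = 0.55.
p^alpha * q^(1-alpha) = 0.3^6 * 0.55^-5 = 0.014485.
(1-p)^alpha * (1-q)^(1-alpha) = 0.7^6 * 0.45^-5 = 6.375668.
sum = 0.014485 + 6.375668 = 6.390153.
D = (1/5)*log(6.390153) = 0.3710

0.3710


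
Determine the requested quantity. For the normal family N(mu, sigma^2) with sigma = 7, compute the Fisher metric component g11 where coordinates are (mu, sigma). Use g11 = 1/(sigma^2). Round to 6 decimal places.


For the 2-parameter normal family, the Fisher metric has:
  g11 = 1/sigma^2, g22 = 2/sigma^2.
sigma = 7, sigma^2 = 49.
g11 = 0.020408

0.020408


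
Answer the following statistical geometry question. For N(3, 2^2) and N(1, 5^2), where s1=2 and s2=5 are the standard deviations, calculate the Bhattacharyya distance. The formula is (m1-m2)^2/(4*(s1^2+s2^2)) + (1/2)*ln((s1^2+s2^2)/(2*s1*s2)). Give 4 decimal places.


Bhattacharyya distance between two Gaussians:
DB = (m1-m2)^2/(4*(s1^2+s2^2)) + (1/2)*ln((s1^2+s2^2)/(2*s1*s2)).
(m1-m2)^2 = (2)^2 = 4.
s1^2+s2^2 = 4 + 25 = 29.
term1 = 4/116 = 0.034483.
term2 = 0.5*ln(29/20.0) = 0.185782.
DB = 0.034483 + 0.185782 = 0.2203

0.2203


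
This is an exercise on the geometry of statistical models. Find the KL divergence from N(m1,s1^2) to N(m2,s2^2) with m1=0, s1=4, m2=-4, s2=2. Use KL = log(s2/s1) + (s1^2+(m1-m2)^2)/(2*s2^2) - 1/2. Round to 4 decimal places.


KL divergence between normal distributions:
KL = log(s2/s1) + (s1^2 + (m1-m2)^2)/(2*s2^2) - 1/2.
log(2/4) = -0.693147.
(4^2 + (0--4)^2)/(2*2^2) = (16 + 16)/8 = 4.0.
KL = -0.693147 + 4.0 - 0.5 = 2.8069

2.8069


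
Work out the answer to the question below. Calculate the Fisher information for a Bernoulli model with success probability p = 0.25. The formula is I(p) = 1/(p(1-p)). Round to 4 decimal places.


For Bernoulli(p), Fisher information is I(p) = 1/(p*(1-p)).
p = 0.25, 1-p = 0.75.
p*(1-p) = 0.1875.
I(p) = 1/0.1875 = 5.3333

5.3333


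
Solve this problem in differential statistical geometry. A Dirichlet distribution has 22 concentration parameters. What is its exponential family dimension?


Exponential family dimension calculation:
Dirichlet with 22 components has 22 natural parameters.

22


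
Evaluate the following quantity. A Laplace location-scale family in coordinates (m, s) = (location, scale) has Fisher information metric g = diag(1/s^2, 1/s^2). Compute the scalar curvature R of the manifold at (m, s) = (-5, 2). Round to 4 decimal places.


The metric has the form g = (A dm^2 + B ds^2)/s^2 with A = 1, B = 1.
Substitute u = sqrt(A/B)*m: g = B*(du^2 + ds^2)/s^2, i.e. B times the
Poincare upper half-plane metric, which has constant Gaussian curvature -1.
Scaling a 2D metric by a constant c divides the Gaussian curvature by c,
so K = -1/B = -1/(1) = -1.0000 everywhere (the point (m, s) = (-5, 2) is irrelevant:
the curvature is constant).
Scalar curvature in dimension 2: R = 2K = -2/(1) = -2.0000.

-2.0000


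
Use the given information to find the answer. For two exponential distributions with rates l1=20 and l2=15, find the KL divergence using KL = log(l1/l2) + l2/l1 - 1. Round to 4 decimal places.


KL divergence for exponential family:
KL = log(l1/l2) + l2/l1 - 1.
log(20/15) = 0.287682.
15/20 = 0.75.
KL = 0.287682 + 0.75 - 1 = 0.0377

0.0377


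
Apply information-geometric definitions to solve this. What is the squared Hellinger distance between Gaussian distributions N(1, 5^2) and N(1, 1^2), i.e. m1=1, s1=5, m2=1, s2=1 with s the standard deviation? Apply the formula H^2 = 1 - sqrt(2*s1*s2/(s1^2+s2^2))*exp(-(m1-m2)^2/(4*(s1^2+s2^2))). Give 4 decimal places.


Squared Hellinger distance for Gaussians:
H^2 = 1 - sqrt(2*s1*s2/(s1^2+s2^2)) * exp(-(m1-m2)^2/(4*(s1^2+s2^2))).
s1^2 = 25, s2^2 = 1, s1^2+s2^2 = 26.
sqrt(2*5*1/(26)) = 0.620174.
(m1-m2)^2 = (0)^2 = 0.
exp(-0/(4*26)) = exp(0.0) = 1.0.
H^2 = 1 - 0.620174*1.0 = 0.3798

0.3798


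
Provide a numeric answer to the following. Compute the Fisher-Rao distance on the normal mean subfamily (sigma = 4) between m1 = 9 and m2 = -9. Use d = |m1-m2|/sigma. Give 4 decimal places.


On the fixed-variance normal subfamily, geodesic distance = |m1-m2|/sigma.
|9 - -9| = 18.
sigma = 4.
d = 18/4 = 4.5000

4.5000


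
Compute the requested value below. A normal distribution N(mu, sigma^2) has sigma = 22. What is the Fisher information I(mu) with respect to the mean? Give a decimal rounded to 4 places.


The Fisher information for the mean of a normal distribution is I(mu) = 1/sigma^2.
sigma = 22, so sigma^2 = 484.
I(mu) = 1/484 = 0.0021

0.0021


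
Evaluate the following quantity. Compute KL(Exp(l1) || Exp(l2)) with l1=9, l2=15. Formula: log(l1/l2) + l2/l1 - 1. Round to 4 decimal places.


KL divergence for exponential family:
KL = log(l1/l2) + l2/l1 - 1.
log(9/15) = -0.510826.
15/9 = 1.666667.
KL = -0.510826 + 1.666667 - 1 = 0.1558

0.1558


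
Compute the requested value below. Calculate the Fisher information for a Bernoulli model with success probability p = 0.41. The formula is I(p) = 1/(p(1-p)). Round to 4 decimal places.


For Bernoulli(p), Fisher information is I(p) = 1/(p*(1-p)).
p = 0.41, 1-p = 0.59.
p*(1-p) = 0.2419.
I(p) = 1/0.2419 = 4.1339

4.1339


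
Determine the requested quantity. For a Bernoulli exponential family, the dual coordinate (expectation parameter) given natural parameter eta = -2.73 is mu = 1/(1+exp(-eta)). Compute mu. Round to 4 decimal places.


Dual coordinate (expectation parameter) for Bernoulli:
mu = 1/(1+exp(-eta)).
eta = -2.73.
exp(-eta) = exp(2.73) = 15.332887.
mu = 1/(1+15.332887) = 0.0612

0.0612


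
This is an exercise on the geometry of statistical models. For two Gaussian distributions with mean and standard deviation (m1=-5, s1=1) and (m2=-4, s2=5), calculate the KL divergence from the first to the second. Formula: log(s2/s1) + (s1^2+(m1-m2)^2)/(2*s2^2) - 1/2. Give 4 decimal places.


KL divergence between normal distributions:
KL = log(s2/s1) + (s1^2 + (m1-m2)^2)/(2*s2^2) - 1/2.
log(5/1) = 1.609438.
(1^2 + (-5--4)^2)/(2*5^2) = (1 + 1)/50 = 0.04.
KL = 1.609438 + 0.04 - 0.5 = 1.1494

1.1494


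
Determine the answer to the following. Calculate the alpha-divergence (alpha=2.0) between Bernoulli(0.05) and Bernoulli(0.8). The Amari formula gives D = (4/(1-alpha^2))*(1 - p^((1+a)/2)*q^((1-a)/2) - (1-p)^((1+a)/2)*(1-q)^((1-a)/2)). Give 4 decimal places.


Amari alpha-divergence:
D = (4/(1-alpha^2))*(1 - p^((1+a)/2)*q^((1-a)/2) - (1-p)^((1+a)/2)*(1-q)^((1-a)/2)).
alpha = 2.0, p = 0.05, q = 0.8.
e1 = (1+alpha)/2 = 1.5, e2 = (1-alpha)/2 = -0.5.
t1 = p^e1 * q^e2 = 0.05^1.5 * 0.8^-0.5 = 0.0125.
t2 = (1-p)^e1 * (1-q)^e2 = 0.95^1.5 * 0.2^-0.5 = 2.070477.
4/(1-alpha^2) = -1.333333.
D = -1.333333*(1 - 0.0125 - 2.070477) = 1.4440

1.4440


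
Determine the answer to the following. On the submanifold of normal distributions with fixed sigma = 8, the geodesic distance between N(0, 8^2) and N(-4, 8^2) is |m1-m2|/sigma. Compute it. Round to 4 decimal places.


On the fixed-variance normal subfamily, geodesic distance = |m1-m2|/sigma.
|0 - -4| = 4.
sigma = 8.
d = 4/8 = 0.5000

0.5000


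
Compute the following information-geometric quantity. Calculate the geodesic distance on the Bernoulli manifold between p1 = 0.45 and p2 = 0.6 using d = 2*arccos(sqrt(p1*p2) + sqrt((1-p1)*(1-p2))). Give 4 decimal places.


Geodesic distance on Bernoulli manifold:
d(p1,p2) = 2*arccos(sqrt(p1*p2) + sqrt((1-p1)*(1-p2))).
sqrt(p1*p2) = sqrt(0.45*0.6) = 0.519615.
sqrt((1-p1)*(1-p2)) = sqrt(0.55*0.4) = 0.469042.
arg = 0.519615 + 0.469042 = 0.988657.
d = 2*arccos(0.988657) = 0.3015

0.3015


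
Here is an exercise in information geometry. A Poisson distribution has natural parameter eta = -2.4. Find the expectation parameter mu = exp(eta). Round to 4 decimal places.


Expectation parameter for Poisson exponential family:
mu = exp(eta).
eta = -2.4.
mu = exp(-2.4) = 0.0907

0.0907


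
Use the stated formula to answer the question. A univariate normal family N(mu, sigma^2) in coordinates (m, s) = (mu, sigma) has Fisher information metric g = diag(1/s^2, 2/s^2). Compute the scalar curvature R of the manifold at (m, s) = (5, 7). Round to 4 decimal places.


The metric has the form g = (A dm^2 + B ds^2)/s^2 with A = 1, B = 2.
Substitute u = sqrt(A/B)*m: g = B*(du^2 + ds^2)/s^2, i.e. B times the
Poincare upper half-plane metric, which has constant Gaussian curvature -1.
Scaling a 2D metric by a constant c divides the Gaussian curvature by c,
so K = -1/B = -1/(2) = -0.5000 everywhere (the point (m, s) = (5, 7) is irrelevant:
the curvature is constant).
Scalar curvature in dimension 2: R = 2K = -2/(2) = -1.0000.

-1.0000


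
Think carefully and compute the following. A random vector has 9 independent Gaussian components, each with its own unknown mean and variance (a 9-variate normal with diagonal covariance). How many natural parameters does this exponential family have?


Exponential family dimension calculation:
Each univariate normal has two natural parameters (mu/sigma^2 and -1/(2 sigma^2)).
With 9 independent components, dim = 2 * 9 = 18.

18


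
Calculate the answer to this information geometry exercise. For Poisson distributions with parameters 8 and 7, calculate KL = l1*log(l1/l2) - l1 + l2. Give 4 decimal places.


KL divergence for Poisson:
KL = l1*log(l1/l2) - l1 + l2.
l1 = 8, l2 = 7.
log(8/7) = 0.133531.
l1*log(l1/l2) = 8 * 0.133531 = 1.068251.
KL = 1.068251 - 8 + 7 = 0.0683

0.0683


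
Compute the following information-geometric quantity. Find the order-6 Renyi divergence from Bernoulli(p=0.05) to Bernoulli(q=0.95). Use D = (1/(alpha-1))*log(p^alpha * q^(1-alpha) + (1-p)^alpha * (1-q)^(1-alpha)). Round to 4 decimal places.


Renyi divergence of order alpha between Bernoulli distributions:
D = (1/(alpha-1))*log(p^alpha * q^(1-alpha) + (1-p)^alpha * (1-q)^(1-alpha)).
alpha = 6, p = 0.05, q = 0.95.
p^alpha * q^(1-alpha) = 0.05^6 * 0.95^-5 = 0.0.
(1-p)^alpha * (1-q)^(1-alpha) = 0.95^6 * 0.05^-5 = 2352294.05.
sum = 0.0 + 2352294.05 = 2352294.05.
D = (1/5)*log(2352294.05) = 2.9342

2.9342


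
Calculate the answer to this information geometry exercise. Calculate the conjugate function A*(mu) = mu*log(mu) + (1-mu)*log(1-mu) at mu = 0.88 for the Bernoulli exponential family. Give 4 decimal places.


Legendre transform for Bernoulli:
A*(mu) = mu*log(mu) + (1-mu)*log(1-mu).
mu = 0.88, 1-mu = 0.12.
mu*log(mu) = 0.88*log(0.88) = -0.112493.
(1-mu)*log(1-mu) = 0.12*log(0.12) = -0.254432.
A* = -0.112493 + -0.254432 = -0.3669

-0.3669


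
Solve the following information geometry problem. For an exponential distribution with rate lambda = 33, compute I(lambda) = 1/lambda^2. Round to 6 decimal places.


Fisher information for exponential: I(lambda) = 1/lambda^2.
lambda = 33, lambda^2 = 1089.
I = 1/1089 = 0.000918

0.000918


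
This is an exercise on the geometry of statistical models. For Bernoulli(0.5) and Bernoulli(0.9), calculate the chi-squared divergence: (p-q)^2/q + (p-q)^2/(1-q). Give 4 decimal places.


Chi-squared divergence between Bernoulli distributions:
chi^2 = (p-q)^2/q + (p-q)^2/(1-q).
p = 0.5, q = 0.9, p-q = -0.4.
(p-q)^2 = 0.16.
term1 = 0.16/0.9 = 0.177778.
term2 = 0.16/0.1 = 1.6.
chi^2 = 0.177778 + 1.6 = 1.7778

1.7778


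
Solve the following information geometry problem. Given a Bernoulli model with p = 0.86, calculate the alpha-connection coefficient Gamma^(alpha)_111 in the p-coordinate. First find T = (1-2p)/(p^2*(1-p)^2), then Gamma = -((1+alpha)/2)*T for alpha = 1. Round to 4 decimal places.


Skewness (Amari-Chentsov) tensor: T = (1-2p)/(p^2*(1-p)^2).
p = 0.86, 1-2p = -0.72, p^2 = 0.7396, (1-p)^2 = 0.0196.
T = -0.72/(0.7396 * 0.0196) = -49.668326.
In the p-coordinate, Gamma^(alpha) = Gamma^(0) - (alpha/2)*T with Gamma^(0) = (1/2)*g'(p) = -T/2,
so Gamma^(alpha) = -((1+alpha)/2)*T.
alpha = 1, -(1+alpha)/2 = -1.0.
Gamma = -1.0 * -49.668326 = 49.6683

49.6683


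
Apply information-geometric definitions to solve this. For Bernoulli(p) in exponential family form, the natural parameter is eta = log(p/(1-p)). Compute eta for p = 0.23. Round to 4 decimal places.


Natural parameter for Bernoulli: eta = log(p/(1-p)).
p = 0.23, 1-p = 0.77.
p/(1-p) = 0.298701.
eta = log(0.298701) = -1.2083

-1.2083


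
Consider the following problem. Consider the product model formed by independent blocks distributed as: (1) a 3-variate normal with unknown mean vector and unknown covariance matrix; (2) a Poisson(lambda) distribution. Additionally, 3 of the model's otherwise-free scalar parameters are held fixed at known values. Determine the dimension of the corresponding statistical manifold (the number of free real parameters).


The dimension of a statistical manifold equals the number of free
(independent) real parameters of the model. For a product of independent
blocks the parameter counts add.
- 3-variate normal: 3 (mean) + 3*4/2 = 6 (symmetric covariance) = 9.
- Poisson (lambda): 1.
Total = 9 + 1 = 10.
3 parameter(s) fixed at known values: 10 - 3 = 7.
Dimension = 7

7


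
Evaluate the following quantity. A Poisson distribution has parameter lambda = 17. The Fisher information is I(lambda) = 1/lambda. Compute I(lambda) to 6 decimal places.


Fisher information for Poisson: I(lambda) = 1/lambda.
lambda = 17.
I(lambda) = 1/17 = 0.058824

0.058824


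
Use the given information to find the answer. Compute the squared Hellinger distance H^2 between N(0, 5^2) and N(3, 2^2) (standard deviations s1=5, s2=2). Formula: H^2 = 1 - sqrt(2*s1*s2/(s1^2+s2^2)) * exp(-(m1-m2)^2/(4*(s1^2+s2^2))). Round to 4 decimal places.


Squared Hellinger distance for Gaussians:
H^2 = 1 - sqrt(2*s1*s2/(s1^2+s2^2)) * exp(-(m1-m2)^2/(4*(s1^2+s2^2))).
s1^2 = 25, s2^2 = 4, s1^2+s2^2 = 29.
sqrt(2*5*2/(29)) = 0.830455.
(m1-m2)^2 = (-3)^2 = 9.
exp(-9/(4*29)) = exp(-0.077586) = 0.925347.
H^2 = 1 - 0.830455*0.925347 = 0.2315

0.2315


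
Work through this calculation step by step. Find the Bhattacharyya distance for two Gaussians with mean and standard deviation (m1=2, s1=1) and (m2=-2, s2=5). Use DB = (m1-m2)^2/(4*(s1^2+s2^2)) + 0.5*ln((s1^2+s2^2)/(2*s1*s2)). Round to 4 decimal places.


Bhattacharyya distance between two Gaussians:
DB = (m1-m2)^2/(4*(s1^2+s2^2)) + (1/2)*ln((s1^2+s2^2)/(2*s1*s2)).
(m1-m2)^2 = (4)^2 = 16.
s1^2+s2^2 = 1 + 25 = 26.
term1 = 16/104 = 0.153846.
term2 = 0.5*ln(26/10.0) = 0.477756.
DB = 0.153846 + 0.477756 = 0.6316

0.6316
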